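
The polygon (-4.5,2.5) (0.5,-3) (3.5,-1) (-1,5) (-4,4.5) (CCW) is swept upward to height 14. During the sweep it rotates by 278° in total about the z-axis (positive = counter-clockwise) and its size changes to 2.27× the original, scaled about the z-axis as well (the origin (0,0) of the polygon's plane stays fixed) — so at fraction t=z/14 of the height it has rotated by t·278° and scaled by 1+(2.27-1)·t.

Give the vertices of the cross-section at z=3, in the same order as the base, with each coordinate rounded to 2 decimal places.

Cross-section at z=3: (-5.64,-3.33) (3.61,-1.38) (3.35,3.19) (-6.13,2.12) (-7.51,-1.49)

t = z/height = 3/14 = 0.214286
s = 1 + (scale-1)·z/height = 1 + (2.27-1)·3/14 = 1.272143
θ = twist·z/height = 278°·3/14 = 59.5714° = 1.039718 rad
cos θ = 0.506464, sin θ = 0.862261 (intermediates below are computed at full precision and shown rounded to 5 d.p.)
v1: (-4.5,2.5) → rotate → (-4.43474,-2.61402) → ×s → (-5.64162,-3.32540) → (-5.64,-3.33)
v2: (0.5,-3) → rotate → (2.84002,-1.08826) → ×s → (3.61291,-1.38442) → (3.61,-1.38)
v3: (3.5,-1) → rotate → (2.63488,2.51145) → ×s → (3.35195,3.19492) → (3.35,3.19)
v4: (-1,5) → rotate → (-4.81777,1.67006) → ×s → (-6.12889,2.12455) → (-6.13,2.12)
v5: (-4,4.5) → rotate → (-5.90603,-1.16996) → ×s → (-7.51331,-1.48835) → (-7.51,-1.49)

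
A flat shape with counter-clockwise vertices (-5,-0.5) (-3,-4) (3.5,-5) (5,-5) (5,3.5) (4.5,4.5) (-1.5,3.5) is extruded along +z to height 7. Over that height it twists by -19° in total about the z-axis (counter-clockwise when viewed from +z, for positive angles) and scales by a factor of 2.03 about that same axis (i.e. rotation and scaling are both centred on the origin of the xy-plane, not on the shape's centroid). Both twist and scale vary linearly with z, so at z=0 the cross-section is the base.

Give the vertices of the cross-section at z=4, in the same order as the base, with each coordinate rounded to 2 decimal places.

t = z/height = 4/7 = 0.571429
s = 1 + (scale-1)·z/height = 1 + (2.03-1)·4/7 = 1.588571
θ = twist·z/height = -19°·4/7 = -10.8571° = -0.189493 rad
cos θ = 0.982100, sin θ = -0.188361 (intermediates below are computed at full precision and shown rounded to 5 d.p.)
v1: (-5,-0.5) → rotate → (-5.00468,0.45075) → ×s → (-7.95029,0.71606) → (-7.95,0.72)
v2: (-3,-4) → rotate → (-3.69974,-3.36332) → ×s → (-5.87731,-5.34287) → (-5.88,-5.34)
v3: (3.5,-5) → rotate → (2.49555,-5.56976) → ×s → (3.96435,-8.84797) → (3.96,-8.85)
v4: (5,-5) → rotate → (3.96869,-5.85230) → ×s → (6.30456,-9.29680) → (6.30,-9.30)
v5: (5,3.5) → rotate → (5.56976,2.49555) → ×s → (8.84797,3.96435) → (8.85,3.96)
v6: (4.5,4.5) → rotate → (5.26707,3.57183) → ×s → (8.36712,5.67410) → (8.37,5.67)
v7: (-1.5,3.5) → rotate → (-0.81389,3.71989) → ×s → (-1.29292,5.90931) → (-1.29,5.91)

Cross-section at z=4: (-7.95,0.72) (-5.88,-5.34) (3.96,-8.85) (6.30,-9.30) (8.85,3.96) (8.37,5.67) (-1.29,5.91)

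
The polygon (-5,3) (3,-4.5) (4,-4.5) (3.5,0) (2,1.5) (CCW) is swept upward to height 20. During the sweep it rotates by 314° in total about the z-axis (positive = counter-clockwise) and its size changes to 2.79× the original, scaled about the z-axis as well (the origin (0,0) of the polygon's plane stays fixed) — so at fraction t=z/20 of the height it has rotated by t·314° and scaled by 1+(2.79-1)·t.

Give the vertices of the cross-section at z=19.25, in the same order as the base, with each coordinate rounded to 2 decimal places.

t = z/height = 19.25/20 = 0.9625
s = 1 + (scale-1)·z/height = 1 + (2.79-1)·19.25/20 = 2.722875
θ = twist·z/height = 314°·19.25/20 = 302.2250° = 5.274821 rad
cos θ = 0.533245, sin θ = -0.845961 (intermediates below are computed at full precision and shown rounded to 5 d.p.)
v1: (-5,3) → rotate → (-0.12835,5.82954) → ×s → (-0.34947,15.87311) → (-0.35,15.87)
v2: (3,-4.5) → rotate → (-2.20709,-4.93749) → ×s → (-6.00962,-13.44416) → (-6.01,-13.44)
v3: (4,-4.5) → rotate → (-1.67384,-5.78345) → ×s → (-4.55766,-15.74760) → (-4.56,-15.75)
v4: (3.5,0) → rotate → (1.86636,-2.96086) → ×s → (5.08186,-8.06206) → (5.08,-8.06)
v5: (2,1.5) → rotate → (2.33543,-0.89205) → ×s → (6.35909,-2.42895) → (6.36,-2.43)

Cross-section at z=19.25: (-0.35,15.87) (-6.01,-13.44) (-4.56,-15.75) (5.08,-8.06) (6.36,-2.43)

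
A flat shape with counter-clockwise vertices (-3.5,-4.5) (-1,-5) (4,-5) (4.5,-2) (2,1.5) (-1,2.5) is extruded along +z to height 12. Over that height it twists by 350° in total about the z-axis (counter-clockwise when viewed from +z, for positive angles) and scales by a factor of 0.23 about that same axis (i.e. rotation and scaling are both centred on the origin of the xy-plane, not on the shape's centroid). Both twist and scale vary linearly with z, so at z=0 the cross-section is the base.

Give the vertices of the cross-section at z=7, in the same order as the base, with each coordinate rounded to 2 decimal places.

Cross-section at z=7: (0.74,3.05) (-0.62,2.74) (-3.14,1.61) (-2.71,-0.01) (-0.67,-1.20) (1.07,-1.03)

t = z/height = 7/12 = 0.583333
s = 1 + (scale-1)·z/height = 1 + (0.23-1)·7/12 = 0.550833
θ = twist·z/height = 350°·7/12 = 204.1667° = 3.563381 rad
cos θ = -0.912358, sin θ = -0.409392 (intermediates below are computed at full precision and shown rounded to 5 d.p.)
v1: (-3.5,-4.5) → rotate → (1.35099,5.53849) → ×s → (0.74417,3.05078) → (0.74,3.05)
v2: (-1,-5) → rotate → (-1.13460,4.97118) → ×s → (-0.62498,2.73829) → (-0.62,2.74)
v3: (4,-5) → rotate → (-5.69640,2.92422) → ×s → (-3.13776,1.61076) → (-3.14,1.61)
v4: (4.5,-2) → rotate → (-4.92440,-0.01755) → ×s → (-2.71252,-0.00967) → (-2.71,-0.01)
v5: (2,1.5) → rotate → (-1.21063,-2.18732) → ×s → (-0.66685,-1.20485) → (-0.67,-1.20)
v6: (-1,2.5) → rotate → (1.93584,-1.87150) → ×s → (1.06632,-1.03089) → (1.07,-1.03)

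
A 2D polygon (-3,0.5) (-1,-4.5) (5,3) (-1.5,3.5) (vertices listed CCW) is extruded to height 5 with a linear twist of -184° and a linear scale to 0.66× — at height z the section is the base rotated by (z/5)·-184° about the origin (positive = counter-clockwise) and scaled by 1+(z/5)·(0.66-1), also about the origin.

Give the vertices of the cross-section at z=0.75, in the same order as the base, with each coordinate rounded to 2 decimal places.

t = z/height = 0.75/5 = 0.15
s = 1 + (scale-1)·z/height = 1 + (0.66-1)·0.75/5 = 0.949000
θ = twist·z/height = -184°·0.75/5 = -27.6000° = -0.481711 rad
cos θ = 0.886204, sin θ = -0.463296 (intermediates below are computed at full precision and shown rounded to 5 d.p.)
v1: (-3,0.5) → rotate → (-2.42696,1.83299) → ×s → (-2.30319,1.73951) → (-2.30,1.74)
v2: (-1,-4.5) → rotate → (-2.97104,-3.52462) → ×s → (-2.81951,-3.34486) → (-2.82,-3.34)
v3: (5,3) → rotate → (5.82091,0.34213) → ×s → (5.52404,0.32468) → (5.52,0.32)
v4: (-1.5,3.5) → rotate → (0.29223,3.79666) → ×s → (0.27733,3.60303) → (0.28,3.60)

Cross-section at z=0.75: (-2.30,1.74) (-2.82,-3.34) (5.52,0.32) (0.28,3.60)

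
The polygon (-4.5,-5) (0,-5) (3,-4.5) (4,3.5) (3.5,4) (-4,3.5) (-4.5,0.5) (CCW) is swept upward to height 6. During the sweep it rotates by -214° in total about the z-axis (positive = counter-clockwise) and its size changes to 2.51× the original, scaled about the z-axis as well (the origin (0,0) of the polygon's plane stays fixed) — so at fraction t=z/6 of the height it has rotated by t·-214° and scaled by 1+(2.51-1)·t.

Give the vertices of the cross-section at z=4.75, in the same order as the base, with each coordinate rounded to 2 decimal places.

Cross-section at z=4.75: (7.70,12.60) (-2.02,10.79) (-8.29,8.50) (-7.22,-9.17) (-5.94,-10.04) (10.04,-5.94) (9.91,0.74)

t = z/height = 4.75/6 = 0.791667
s = 1 + (scale-1)·z/height = 1 + (2.51-1)·4.75/6 = 2.195417
θ = twist·z/height = -214°·4.75/6 = -169.4167° = -2.956879 rad
cos θ = -0.982989, sin θ = -0.183665 (intermediates below are computed at full precision and shown rounded to 5 d.p.)
v1: (-4.5,-5) → rotate → (3.50512,5.74144) → ×s → (7.69520,12.60485) → (7.70,12.60)
v2: (0,-5) → rotate → (-0.91833,4.91494) → ×s → (-2.01611,10.79035) → (-2.02,10.79)
v3: (3,-4.5) → rotate → (-3.77546,3.87245) → ×s → (-8.28871,8.50165) → (-8.29,8.50)
v4: (4,3.5) → rotate → (-3.28913,-4.17512) → ×s → (-7.22100,-9.16613) → (-7.22,-9.17)
v5: (3.5,4) → rotate → (-2.70580,-4.57478) → ×s → (-5.94036,-10.04356) → (-5.94,-10.04)
v6: (-4,3.5) → rotate → (4.57478,-2.70580) → ×s → (10.04356,-5.94036) → (10.04,-5.94)
v7: (-4.5,0.5) → rotate → (4.51528,0.33500) → ×s → (9.91293,0.73546) → (9.91,0.74)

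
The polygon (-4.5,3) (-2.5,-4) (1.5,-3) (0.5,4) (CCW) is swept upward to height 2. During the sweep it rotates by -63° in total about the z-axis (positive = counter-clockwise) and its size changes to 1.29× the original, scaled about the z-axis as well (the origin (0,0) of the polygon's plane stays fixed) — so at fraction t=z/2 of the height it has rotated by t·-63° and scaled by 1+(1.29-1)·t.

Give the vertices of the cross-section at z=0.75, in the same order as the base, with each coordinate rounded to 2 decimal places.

t = z/height = 0.75/2 = 0.375
s = 1 + (scale-1)·z/height = 1 + (1.29-1)·0.75/2 = 1.108750
θ = twist·z/height = -63°·0.75/2 = -23.6250° = -0.412334 rad
cos θ = 0.916188, sin θ = -0.400749 (intermediates below are computed at full precision and shown rounded to 5 d.p.)
v1: (-4.5,3) → rotate → (-2.92060,4.55193) → ×s → (-3.23821,5.04696) → (-3.24,5.05)
v2: (-2.5,-4) → rotate → (-3.89347,-2.66288) → ×s → (-4.31688,-2.95247) → (-4.32,-2.95)
v3: (1.5,-3) → rotate → (0.17204,-3.34969) → ×s → (0.19074,-3.71397) → (0.19,-3.71)
v4: (0.5,4) → rotate → (2.06109,3.46438) → ×s → (2.28523,3.84113) → (2.29,3.84)

Cross-section at z=0.75: (-3.24,5.05) (-4.32,-2.95) (0.19,-3.71) (2.29,3.84)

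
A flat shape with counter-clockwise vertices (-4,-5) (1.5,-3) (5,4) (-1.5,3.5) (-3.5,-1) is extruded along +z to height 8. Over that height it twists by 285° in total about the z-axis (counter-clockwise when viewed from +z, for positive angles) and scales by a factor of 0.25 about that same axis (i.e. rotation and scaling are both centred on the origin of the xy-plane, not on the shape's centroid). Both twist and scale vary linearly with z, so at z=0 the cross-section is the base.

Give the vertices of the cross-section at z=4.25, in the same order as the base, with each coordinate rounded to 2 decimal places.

Cross-section at z=4.25: (3.55,1.49) (0.07,2.02) (-3.79,-0.67) (-0.22,-2.28) (2.14,-0.48)

t = z/height = 4.25/8 = 0.53125
s = 1 + (scale-1)·z/height = 1 + (0.25-1)·4.25/8 = 0.601563
θ = twist·z/height = 285°·4.25/8 = 151.4063° = 2.642538 rad
cos θ = -0.878035, sin θ = 0.478596 (intermediates below are computed at full precision and shown rounded to 5 d.p.)
v1: (-4,-5) → rotate → (5.90512,2.47579) → ×s → (3.55230,1.48934) → (3.55,1.49)
v2: (1.5,-3) → rotate → (0.11874,3.35200) → ×s → (0.07143,2.01644) → (0.07,2.02)
v3: (5,4) → rotate → (-6.30456,-1.11916) → ×s → (-3.79259,-0.67324) → (-3.79,-0.67)
v4: (-1.5,3.5) → rotate → (-0.35803,-3.79102) → ×s → (-0.21538,-2.28053) → (-0.22,-2.28)
v5: (-3.5,-1) → rotate → (3.55172,-0.79705) → ×s → (2.13658,-0.47948) → (2.14,-0.48)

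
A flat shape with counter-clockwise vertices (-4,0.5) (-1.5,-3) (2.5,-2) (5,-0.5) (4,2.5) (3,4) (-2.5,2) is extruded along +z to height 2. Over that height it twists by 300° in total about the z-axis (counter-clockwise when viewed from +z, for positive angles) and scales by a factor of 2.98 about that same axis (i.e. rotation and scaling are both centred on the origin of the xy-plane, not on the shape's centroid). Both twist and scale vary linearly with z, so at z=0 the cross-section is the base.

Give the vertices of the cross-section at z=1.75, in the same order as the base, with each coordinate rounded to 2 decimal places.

Cross-section at z=1.75: (2.78,10.66) (-7.59,5.13) (-6.31,-6.06) (-3.14,-13.37) (5.35,-11.73) (9.77,-9.55) (6.31,6.06)

t = z/height = 1.75/2 = 0.875
s = 1 + (scale-1)·z/height = 1 + (2.98-1)·1.75/2 = 2.732500
θ = twist·z/height = 300°·1.75/2 = 262.5000° = 4.581489 rad
cos θ = -0.130526, sin θ = -0.991445 (intermediates below are computed at full precision and shown rounded to 5 d.p.)
v1: (-4,0.5) → rotate → (1.01783,3.90052) → ×s → (2.78121,10.65816) → (2.78,10.66)
v2: (-1.5,-3) → rotate → (-2.77855,1.87875) → ×s → (-7.59238,5.13367) → (-7.59,5.13)
v3: (2.5,-2) → rotate → (-2.30921,-2.21756) → ×s → (-6.30990,-6.05948) → (-6.31,-6.06)
v4: (5,-0.5) → rotate → (-1.14835,-4.89196) → ×s → (-3.13788,-13.36728) → (-3.14,-13.37)
v5: (4,2.5) → rotate → (1.95651,-4.29209) → ×s → (5.34616,-11.72815) → (5.35,-11.73)
v6: (3,4) → rotate → (3.57420,-3.49644) → ×s → (9.76650,-9.55402) → (9.77,-9.55)
v7: (-2.5,2) → rotate → (2.30921,2.21756) → ×s → (6.30990,6.05948) → (6.31,6.06)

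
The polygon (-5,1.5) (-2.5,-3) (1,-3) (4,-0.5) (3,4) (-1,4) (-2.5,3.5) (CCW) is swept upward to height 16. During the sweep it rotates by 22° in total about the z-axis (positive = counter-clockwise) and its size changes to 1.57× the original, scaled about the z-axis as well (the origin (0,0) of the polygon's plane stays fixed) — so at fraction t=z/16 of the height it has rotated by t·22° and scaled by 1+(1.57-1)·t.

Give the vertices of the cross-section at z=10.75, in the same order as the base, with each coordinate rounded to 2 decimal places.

Cross-section at z=10.75: (-7.22,0.24) (-2.28,-4.89) (2.40,-3.66) (5.53,0.74) (2.60,6.41) (-2.75,5.00) (-4.58,3.80)

t = z/height = 10.75/16 = 0.671875
s = 1 + (scale-1)·z/height = 1 + (1.57-1)·10.75/16 = 1.382969
θ = twist·z/height = 22°·10.75/16 = 14.7813° = 0.257981 rad
cos θ = 0.966907, sin θ = 0.255129 (intermediates below are computed at full precision and shown rounded to 5 d.p.)
v1: (-5,1.5) → rotate → (-5.21723,0.17471) → ×s → (-7.21526,0.24162) → (-7.22,0.24)
v2: (-2.5,-3) → rotate → (-1.65188,-3.53854) → ×s → (-2.28450,-4.89370) → (-2.28,-4.89)
v3: (1,-3) → rotate → (1.73229,-2.64559) → ×s → (2.39571,-3.65877) → (2.40,-3.66)
v4: (4,-0.5) → rotate → (3.99519,0.53706) → ×s → (5.52523,0.74274) → (5.53,0.74)
v5: (3,4) → rotate → (1.88020,4.63302) → ×s → (2.60026,6.40732) → (2.60,6.41)
v6: (-1,4) → rotate → (-1.98742,3.61250) → ×s → (-2.74855,4.99597) → (-2.75,5.00)
v7: (-2.5,3.5) → rotate → (-3.31022,2.74635) → ×s → (-4.57793,3.79812) → (-4.58,3.80)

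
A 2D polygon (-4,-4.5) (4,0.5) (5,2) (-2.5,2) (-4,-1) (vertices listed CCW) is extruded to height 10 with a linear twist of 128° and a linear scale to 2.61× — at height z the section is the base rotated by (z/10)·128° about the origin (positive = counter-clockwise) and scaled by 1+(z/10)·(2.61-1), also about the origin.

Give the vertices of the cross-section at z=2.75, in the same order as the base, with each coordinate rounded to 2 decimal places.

t = z/height = 2.75/10 = 0.275
s = 1 + (scale-1)·z/height = 1 + (2.61-1)·2.75/10 = 1.442750
θ = twist·z/height = 128°·2.75/10 = 35.2000° = 0.614356 rad
cos θ = 0.817145, sin θ = 0.576432 (intermediates below are computed at full precision and shown rounded to 5 d.p.)
v1: (-4,-4.5) → rotate → (-0.67463,-5.98288) → ×s → (-0.97333,-8.63180) → (-0.97,-8.63)
v2: (4,0.5) → rotate → (2.98036,2.71430) → ×s → (4.29992,3.91606) → (4.30,3.92)
v3: (5,2) → rotate → (2.93286,4.51645) → ×s → (4.23138,6.51611) → (4.23,6.52)
v4: (-2.5,2) → rotate → (-3.19573,0.19321) → ×s → (-4.61063,0.27875) → (-4.61,0.28)
v5: (-4,-1) → rotate → (-2.69215,-3.12287) → ×s → (-3.88410,-4.50553) → (-3.88,-4.51)

Cross-section at z=2.75: (-0.97,-8.63) (4.30,3.92) (4.23,6.52) (-4.61,0.28) (-3.88,-4.51)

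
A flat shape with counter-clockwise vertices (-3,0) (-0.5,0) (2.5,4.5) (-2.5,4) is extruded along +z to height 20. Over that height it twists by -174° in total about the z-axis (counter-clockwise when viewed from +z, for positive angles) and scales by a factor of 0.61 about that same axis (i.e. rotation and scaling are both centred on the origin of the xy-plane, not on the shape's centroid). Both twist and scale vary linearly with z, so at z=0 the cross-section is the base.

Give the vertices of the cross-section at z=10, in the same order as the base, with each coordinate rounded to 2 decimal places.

Cross-section at z=10: (-0.13,2.41) (-0.02,0.40) (3.72,-1.82) (3.11,2.18)

t = z/height = 10/20 = 0.5
s = 1 + (scale-1)·z/height = 1 + (0.61-1)·10/20 = 0.805000
θ = twist·z/height = -174°·10/20 = -87.0000° = -1.518436 rad
cos θ = 0.052336, sin θ = -0.998630 (intermediates below are computed at full precision and shown rounded to 5 d.p.)
v1: (-3,0) → rotate → (-0.15701,2.99589) → ×s → (-0.12639,2.41169) → (-0.13,2.41)
v2: (-0.5,0) → rotate → (-0.02617,0.49931) → ×s → (-0.02107,0.40195) → (-0.02,0.40)
v3: (2.5,4.5) → rotate → (4.62467,-2.26106) → ×s → (3.72286,-1.82015) → (3.72,-1.82)
v4: (-2.5,4) → rotate → (3.86368,2.70592) → ×s → (3.11026,2.17826) → (3.11,2.18)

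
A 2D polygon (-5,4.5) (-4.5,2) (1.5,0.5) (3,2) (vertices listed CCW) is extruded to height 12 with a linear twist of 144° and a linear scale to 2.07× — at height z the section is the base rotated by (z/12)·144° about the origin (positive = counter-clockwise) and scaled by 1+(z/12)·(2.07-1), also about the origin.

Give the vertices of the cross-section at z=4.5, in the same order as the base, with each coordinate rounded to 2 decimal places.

t = z/height = 4.5/12 = 0.375
s = 1 + (scale-1)·z/height = 1 + (2.07-1)·4.5/12 = 1.401250
θ = twist·z/height = 144°·4.5/12 = 54.0000° = 0.942478 rad
cos θ = 0.587785, sin θ = 0.809017 (intermediates below are computed at full precision and shown rounded to 5 d.p.)
v1: (-5,4.5) → rotate → (-6.57950,-1.40005) → ×s → (-9.21953,-1.96182) → (-9.22,-1.96)
v2: (-4.5,2) → rotate → (-4.26307,-2.46501) → ×s → (-5.97362,-3.45409) → (-5.97,-3.45)
v3: (1.5,0.5) → rotate → (0.47717,1.50742) → ×s → (0.66863,2.11227) → (0.67,2.11)
v4: (3,2) → rotate → (0.14532,3.60262) → ×s → (0.20363,5.04817) → (0.20,5.05)

Cross-section at z=4.5: (-9.22,-1.96) (-5.97,-3.45) (0.67,2.11) (0.20,5.05)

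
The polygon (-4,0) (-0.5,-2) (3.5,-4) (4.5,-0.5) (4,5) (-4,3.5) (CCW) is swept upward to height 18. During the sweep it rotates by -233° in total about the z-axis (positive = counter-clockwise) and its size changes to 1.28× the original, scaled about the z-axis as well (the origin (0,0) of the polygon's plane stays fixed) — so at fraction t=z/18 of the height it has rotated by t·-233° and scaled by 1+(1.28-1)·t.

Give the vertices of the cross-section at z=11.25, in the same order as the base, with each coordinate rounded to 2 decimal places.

Cross-section at z=11.25: (3.88,2.65) (-0.84,2.27) (-6.05,1.56) (-4.70,-2.50) (-0.56,-7.50) (6.20,-0.74)

t = z/height = 11.25/18 = 0.625
s = 1 + (scale-1)·z/height = 1 + (1.28-1)·11.25/18 = 1.175000
θ = twist·z/height = -233°·11.25/18 = -145.6250° = -2.541636 rad
cos θ = -0.825360, sin θ = -0.564607 (intermediates below are computed at full precision and shown rounded to 5 d.p.)
v1: (-4,0) → rotate → (3.30144,2.25843) → ×s → (3.87919,2.65365) → (3.88,2.65)
v2: (-0.5,-2) → rotate → (-0.71653,1.93302) → ×s → (-0.84193,2.27130) → (-0.84,2.27)
v3: (3.5,-4) → rotate → (-5.14719,1.32532) → ×s → (-6.04795,1.55725) → (-6.05,1.56)
v4: (4.5,-0.5) → rotate → (-3.99642,-2.12805) → ×s → (-4.69580,-2.50046) → (-4.70,-2.50)
v5: (4,5) → rotate → (-0.47841,-6.38523) → ×s → (-0.56213,-7.50264) → (-0.56,-7.50)
v6: (-4,3.5) → rotate → (5.27756,-0.63033) → ×s → (6.20114,-0.74064) → (6.20,-0.74)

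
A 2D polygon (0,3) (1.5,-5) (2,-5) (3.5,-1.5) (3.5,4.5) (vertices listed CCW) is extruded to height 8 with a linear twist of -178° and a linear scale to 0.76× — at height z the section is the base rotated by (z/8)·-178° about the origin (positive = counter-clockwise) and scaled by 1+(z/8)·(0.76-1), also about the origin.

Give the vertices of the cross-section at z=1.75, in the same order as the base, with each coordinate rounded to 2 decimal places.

Cross-section at z=1.75: (1.79,2.21) (-1.87,-4.58) (-1.50,-4.88) (1.69,-3.19) (5.26,1.23)

t = z/height = 1.75/8 = 0.21875
s = 1 + (scale-1)·z/height = 1 + (0.76-1)·1.75/8 = 0.947500
θ = twist·z/height = -178°·1.75/8 = -38.9375° = -0.679588 rad
cos θ = 0.777832, sin θ = -0.628472 (intermediates below are computed at full precision and shown rounded to 5 d.p.)
v1: (0,3) → rotate → (1.88542,2.33350) → ×s → (1.78643,2.21099) → (1.79,2.21)
v2: (1.5,-5) → rotate → (-1.97561,-4.83187) → ×s → (-1.87189,-4.57820) → (-1.87,-4.58)
v3: (2,-5) → rotate → (-1.58670,-5.14610) → ×s → (-1.50340,-4.87593) → (-1.50,-4.88)
v4: (3.5,-1.5) → rotate → (1.77970,-3.36640) → ×s → (1.68627,-3.18966) → (1.69,-3.19)
v5: (3.5,4.5) → rotate → (5.55054,1.30059) → ×s → (5.25913,1.23231) → (5.26,1.23)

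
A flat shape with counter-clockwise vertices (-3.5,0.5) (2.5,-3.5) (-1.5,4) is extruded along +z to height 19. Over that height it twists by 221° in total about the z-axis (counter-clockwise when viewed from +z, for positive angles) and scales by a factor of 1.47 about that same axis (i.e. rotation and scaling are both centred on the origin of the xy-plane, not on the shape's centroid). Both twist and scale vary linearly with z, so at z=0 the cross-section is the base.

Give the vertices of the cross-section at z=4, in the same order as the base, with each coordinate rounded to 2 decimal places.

t = z/height = 4/19 = 0.210526
s = 1 + (scale-1)·z/height = 1 + (1.47-1)·4/19 = 1.098947
θ = twist·z/height = 221°·4/19 = 46.5263° = 0.812037 rad
cos θ = 0.688021, sin θ = 0.725690 (intermediates below are computed at full precision and shown rounded to 5 d.p.)
v1: (-3.5,0.5) → rotate → (-2.77092,-2.19591) → ×s → (-3.04510,-2.41319) → (-3.05,-2.41)
v2: (2.5,-3.5) → rotate → (4.25997,-0.59385) → ×s → (4.68148,-0.65261) → (4.68,-0.65)
v3: (-1.5,4) → rotate → (-3.93479,1.66355) → ×s → (-4.32413,1.82815) → (-4.32,1.83)

Cross-section at z=4: (-3.05,-2.41) (4.68,-0.65) (-4.32,1.83)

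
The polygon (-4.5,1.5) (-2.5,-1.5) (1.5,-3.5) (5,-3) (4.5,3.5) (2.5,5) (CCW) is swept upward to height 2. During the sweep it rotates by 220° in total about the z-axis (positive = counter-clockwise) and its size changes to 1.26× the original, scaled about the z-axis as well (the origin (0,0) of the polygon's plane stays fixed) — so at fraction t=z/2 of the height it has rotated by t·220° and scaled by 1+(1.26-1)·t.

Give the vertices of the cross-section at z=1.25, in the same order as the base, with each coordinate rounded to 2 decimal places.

Cross-section at z=1.25: (2.68,-4.82) (3.32,-0.68) (1.46,4.18) (-1.93,6.50) (-6.61,0.53) (-6.07,-2.32)

t = z/height = 1.25/2 = 0.625
s = 1 + (scale-1)·z/height = 1 + (1.26-1)·1.25/2 = 1.162500
θ = twist·z/height = 220°·1.25/2 = 137.5000° = 2.399828 rad
cos θ = -0.737277, sin θ = 0.675590 (intermediates below are computed at full precision and shown rounded to 5 d.p.)
v1: (-4.5,1.5) → rotate → (2.30436,-4.14607) → ×s → (2.67882,-4.81981) → (2.68,-4.82)
v2: (-2.5,-1.5) → rotate → (2.85658,-0.58306) → ×s → (3.32077,-0.67781) → (3.32,-0.68)
v3: (1.5,-3.5) → rotate → (1.25865,3.59386) → ×s → (1.46318,4.17786) → (1.46,4.18)
v4: (5,-3) → rotate → (-1.65962,5.58978) → ×s → (-1.92930,6.49812) → (-1.93,6.50)
v5: (4.5,3.5) → rotate → (-5.68231,0.45969) → ×s → (-6.60569,0.53438) → (-6.61,0.53)
v6: (2.5,5) → rotate → (-5.22114,-1.99741) → ×s → (-6.06958,-2.32199) → (-6.07,-2.32)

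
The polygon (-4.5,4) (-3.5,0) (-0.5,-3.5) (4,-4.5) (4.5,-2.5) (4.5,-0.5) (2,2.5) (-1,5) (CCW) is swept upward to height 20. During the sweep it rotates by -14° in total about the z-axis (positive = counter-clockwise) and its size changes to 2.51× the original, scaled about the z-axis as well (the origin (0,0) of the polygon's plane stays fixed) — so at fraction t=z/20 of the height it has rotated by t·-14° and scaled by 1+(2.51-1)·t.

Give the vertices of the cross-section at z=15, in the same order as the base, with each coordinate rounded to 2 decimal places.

t = z/height = 15/20 = 0.75
s = 1 + (scale-1)·z/height = 1 + (2.51-1)·15/20 = 2.132500
θ = twist·z/height = -14°·15/20 = -10.5000° = -0.183260 rad
cos θ = 0.983255, sin θ = -0.182236 (intermediates below are computed at full precision and shown rounded to 5 d.p.)
v1: (-4.5,4) → rotate → (-3.69570,4.75308) → ×s → (-7.88109,10.13594) → (-7.88,10.14)
v2: (-3.5,0) → rotate → (-3.44139,0.63782) → ×s → (-7.33877,1.36016) → (-7.34,1.36)
v3: (-0.5,-3.5) → rotate → (-1.12945,-3.35027) → ×s → (-2.40856,-7.14446) → (-2.41,-7.14)
v4: (4,-4.5) → rotate → (3.11296,-5.15359) → ×s → (6.63839,-10.99003) → (6.64,-10.99)
v5: (4.5,-2.5) → rotate → (3.96906,-3.27820) → ×s → (8.46402,-6.99076) → (8.46,-6.99)
v6: (4.5,-0.5) → rotate → (4.33353,-1.31169) → ×s → (9.24125,-2.79717) → (9.24,-2.80)
v7: (2,2.5) → rotate → (2.42210,2.09367) → ×s → (5.16513,4.46474) → (5.17,4.46)
v8: (-1,5) → rotate → (-0.07208,5.09851) → ×s → (-0.15370,10.87257) → (-0.15,10.87)

Cross-section at z=15: (-7.88,10.14) (-7.34,1.36) (-2.41,-7.14) (6.64,-10.99) (8.46,-6.99) (9.24,-2.80) (5.17,4.46) (-0.15,10.87)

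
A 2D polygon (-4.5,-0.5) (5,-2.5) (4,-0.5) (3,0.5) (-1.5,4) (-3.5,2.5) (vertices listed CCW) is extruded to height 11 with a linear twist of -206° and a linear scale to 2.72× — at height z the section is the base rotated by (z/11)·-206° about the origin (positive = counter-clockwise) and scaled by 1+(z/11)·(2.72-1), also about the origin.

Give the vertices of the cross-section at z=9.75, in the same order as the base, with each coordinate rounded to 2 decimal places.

Cross-section at z=9.75: (11.41,0.75) (-12.32,6.88) (-10.03,1.72) (-7.62,-0.92) (3.33,-10.26) (8.54,-6.70)

t = z/height = 9.75/11 = 0.886364
s = 1 + (scale-1)·z/height = 1 + (2.72-1)·9.75/11 = 2.524545
θ = twist·z/height = -206°·9.75/11 = -182.5909° = -3.186813 rad
cos θ = -0.998978, sin θ = 0.045204 (intermediates below are computed at full precision and shown rounded to 5 d.p.)
v1: (-4.5,-0.5) → rotate → (4.51800,0.29607) → ×s → (11.40590,0.74744) → (11.41,0.75)
v2: (5,-2.5) → rotate → (-4.88188,2.72347) → ×s → (-12.32452,6.87552) → (-12.32,6.88)
v3: (4,-0.5) → rotate → (-3.97331,0.68031) → ×s → (-10.03080,1.71747) → (-10.03,1.72)
v4: (3,0.5) → rotate → (-3.01954,-0.36388) → ×s → (-7.62295,-0.91862) → (-7.62,-0.92)
v5: (-1.5,4) → rotate → (1.31765,-4.06372) → ×s → (3.32646,-10.25904) → (3.33,-10.26)
v6: (-3.5,2.5) → rotate → (3.38341,-2.65566) → ×s → (8.54157,-6.70433) → (8.54,-6.70)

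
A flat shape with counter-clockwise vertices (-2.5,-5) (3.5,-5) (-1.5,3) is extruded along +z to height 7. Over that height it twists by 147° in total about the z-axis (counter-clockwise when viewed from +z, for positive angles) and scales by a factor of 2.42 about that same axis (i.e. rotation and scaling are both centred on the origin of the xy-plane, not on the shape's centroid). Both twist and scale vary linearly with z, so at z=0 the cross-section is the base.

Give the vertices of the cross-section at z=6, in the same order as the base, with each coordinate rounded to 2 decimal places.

t = z/height = 6/7 = 0.857143
s = 1 + (scale-1)·z/height = 1 + (2.42-1)·6/7 = 2.217143
θ = twist·z/height = 147°·6/7 = 126.0000° = 2.199115 rad
cos θ = -0.587785, sin θ = 0.809017 (intermediates below are computed at full precision and shown rounded to 5 d.p.)
v1: (-2.5,-5) → rotate → (5.51455,0.91638) → ×s → (12.22654,2.03175) → (12.23,2.03)
v2: (3.5,-5) → rotate → (1.98784,5.77049) → ×s → (4.40732,12.79399) → (4.41,12.79)
v3: (-1.5,3) → rotate → (-1.54537,-2.97688) → ×s → (-3.42631,-6.60017) → (-3.43,-6.60)

Cross-section at z=6: (12.23,2.03) (4.41,12.79) (-3.43,-6.60)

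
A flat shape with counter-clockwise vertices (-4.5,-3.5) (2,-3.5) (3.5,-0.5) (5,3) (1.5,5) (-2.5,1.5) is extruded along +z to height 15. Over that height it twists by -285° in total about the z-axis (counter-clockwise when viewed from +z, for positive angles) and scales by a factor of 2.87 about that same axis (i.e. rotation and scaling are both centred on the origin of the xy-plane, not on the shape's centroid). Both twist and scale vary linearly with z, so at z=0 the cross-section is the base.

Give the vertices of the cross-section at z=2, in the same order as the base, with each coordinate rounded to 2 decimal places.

Cross-section at z=2: (-7.12,0.02) (-0.72,-4.98) (3.06,-3.18) (7.23,-0.89) (5.32,3.77) (-1.31,3.40)

t = z/height = 2/15 = 0.133333
s = 1 + (scale-1)·z/height = 1 + (2.87-1)·2/15 = 1.249333
θ = twist·z/height = -285°·2/15 = -38.0000° = -0.663225 rad
cos θ = 0.788011, sin θ = -0.615661 (intermediates below are computed at full precision and shown rounded to 5 d.p.)
v1: (-4.5,-3.5) → rotate → (-5.70086,0.01244) → ×s → (-7.12228,0.01554) → (-7.12,0.02)
v2: (2,-3.5) → rotate → (-0.57879,-3.98936) → ×s → (-0.72311,-4.98404) → (-0.72,-4.98)
v3: (3.5,-0.5) → rotate → (2.45021,-2.54882) → ×s → (3.06113,-3.18433) → (3.06,-3.18)
v4: (5,3) → rotate → (5.78704,-0.71428) → ×s → (7.22994,-0.89237) → (7.23,-0.89)
v5: (1.5,5) → rotate → (4.26032,3.01656) → ×s → (5.32256,3.76869) → (5.32,3.77)
v6: (-2.5,1.5) → rotate → (-1.04653,2.72117) → ×s → (-1.30747,3.39965) → (-1.31,3.40)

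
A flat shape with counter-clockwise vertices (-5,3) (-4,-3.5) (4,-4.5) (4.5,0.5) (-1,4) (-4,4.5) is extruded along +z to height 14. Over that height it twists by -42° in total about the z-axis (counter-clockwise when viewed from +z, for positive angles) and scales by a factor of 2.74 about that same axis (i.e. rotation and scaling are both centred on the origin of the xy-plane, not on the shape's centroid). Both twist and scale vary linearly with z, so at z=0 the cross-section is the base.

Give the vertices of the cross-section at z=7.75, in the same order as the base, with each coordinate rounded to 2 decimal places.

Cross-section at z=7.75: (-6.69,9.29) (-9.93,-3.21) (3.73,-11.22) (8.50,-2.59) (1.30,7.99) (-3.73,11.22)

t = z/height = 7.75/14 = 0.553571
s = 1 + (scale-1)·z/height = 1 + (2.74-1)·7.75/14 = 1.963214
θ = twist·z/height = -42°·7.75/14 = -23.2500° = -0.405789 rad
cos θ = 0.918791, sin θ = -0.394744 (intermediates below are computed at full precision and shown rounded to 5 d.p.)
v1: (-5,3) → rotate → (-3.40972,4.73009) → ×s → (-6.69402,9.28619) → (-6.69,9.29)
v2: (-4,-3.5) → rotate → (-5.05677,-1.63679) → ×s → (-9.92752,-3.21338) → (-9.93,-3.21)
v3: (4,-4.5) → rotate → (1.89882,-5.71354) → ×s → (3.72779,-11.21690) → (3.73,-11.22)
v4: (4.5,0.5) → rotate → (4.33193,-1.31695) → ×s → (8.50451,-2.58546) → (8.50,-2.59)
v5: (-1,4) → rotate → (0.66018,4.06991) → ×s → (1.29608,7.99010) → (1.30,7.99)
v6: (-4,4.5) → rotate → (-1.89882,5.71354) → ×s → (-3.72779,11.21690) → (-3.73,11.22)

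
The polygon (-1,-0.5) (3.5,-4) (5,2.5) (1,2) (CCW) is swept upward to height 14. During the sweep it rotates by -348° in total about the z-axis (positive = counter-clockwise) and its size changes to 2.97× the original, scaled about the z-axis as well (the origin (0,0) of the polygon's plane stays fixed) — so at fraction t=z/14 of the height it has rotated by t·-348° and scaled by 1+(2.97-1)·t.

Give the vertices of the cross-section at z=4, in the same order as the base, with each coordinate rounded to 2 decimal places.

t = z/height = 4/14 = 0.285714
s = 1 + (scale-1)·z/height = 1 + (2.97-1)·4/14 = 1.562857
θ = twist·z/height = -348°·4/14 = -99.4286° = -1.735356 rad
cos θ = -0.163818, sin θ = -0.986491 (intermediates below are computed at full precision and shown rounded to 5 d.p.)
v1: (-1,-0.5) → rotate → (-0.32943,1.06840) → ×s → (-0.51485,1.66976) → (-0.51,1.67)
v2: (3.5,-4) → rotate → (-4.51933,-2.79745) → ×s → (-7.06306,-4.37201) → (-7.06,-4.37)
v3: (5,2.5) → rotate → (1.64714,-5.34200) → ×s → (2.57424,-8.34878) → (2.57,-8.35)
v4: (1,2) → rotate → (1.80916,-1.31413) → ×s → (2.82746,-2.05379) → (2.83,-2.05)

Cross-section at z=4: (-0.51,1.67) (-7.06,-4.37) (2.57,-8.35) (2.83,-2.05)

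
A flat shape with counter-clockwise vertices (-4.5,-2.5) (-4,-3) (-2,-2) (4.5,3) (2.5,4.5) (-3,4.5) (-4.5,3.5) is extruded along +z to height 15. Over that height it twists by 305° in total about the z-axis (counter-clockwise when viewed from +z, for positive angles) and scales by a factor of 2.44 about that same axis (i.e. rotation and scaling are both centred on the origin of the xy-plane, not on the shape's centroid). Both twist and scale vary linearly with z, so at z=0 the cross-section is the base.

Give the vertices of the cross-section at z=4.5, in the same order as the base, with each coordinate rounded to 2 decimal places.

t = z/height = 4.5/15 = 0.3
s = 1 + (scale-1)·z/height = 1 + (2.44-1)·4.5/15 = 1.432000
θ = twist·z/height = 305°·4.5/15 = 91.5000° = 1.596976 rad
cos θ = -0.026177, sin θ = 0.999657 (intermediates below are computed at full precision and shown rounded to 5 d.p.)
v1: (-4.5,-2.5) → rotate → (2.61694,-4.43302) → ×s → (3.74746,-6.34808) → (3.75,-6.35)
v2: (-4,-3) → rotate → (3.10368,-3.92010) → ×s → (4.44447,-5.61358) → (4.44,-5.61)
v3: (-2,-2) → rotate → (2.05167,-1.94696) → ×s → (2.93799,-2.78805) → (2.94,-2.79)
v4: (4.5,3) → rotate → (-3.11677,4.41993) → ×s → (-4.46321,6.32934) → (-4.46,6.33)
v5: (2.5,4.5) → rotate → (-4.56390,2.38135) → ×s → (-6.53551,3.41009) → (-6.54,3.41)
v6: (-3,4.5) → rotate → (-4.41993,-3.11677) → ×s → (-6.32934,-4.46321) → (-6.33,-4.46)
v7: (-4.5,3.5) → rotate → (-3.38100,-4.59008) → ×s → (-4.84160,-6.57299) → (-4.84,-6.57)

Cross-section at z=4.5: (3.75,-6.35) (4.44,-5.61) (2.94,-2.79) (-4.46,6.33) (-6.54,3.41) (-6.33,-4.46) (-4.84,-6.57)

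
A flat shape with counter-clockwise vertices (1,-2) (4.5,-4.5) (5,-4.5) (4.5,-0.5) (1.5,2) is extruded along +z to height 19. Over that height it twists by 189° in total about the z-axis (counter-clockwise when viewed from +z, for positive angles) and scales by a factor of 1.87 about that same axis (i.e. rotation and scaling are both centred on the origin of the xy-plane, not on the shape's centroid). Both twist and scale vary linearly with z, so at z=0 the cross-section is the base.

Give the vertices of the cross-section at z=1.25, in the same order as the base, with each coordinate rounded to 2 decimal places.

t = z/height = 1.25/19 = 0.0657895
s = 1 + (scale-1)·z/height = 1 + (1.87-1)·1.25/19 = 1.057237
θ = twist·z/height = 189°·1.25/19 = 12.4342° = 0.217018 rad
cos θ = 0.976544, sin θ = 0.215318 (intermediates below are computed at full precision and shown rounded to 5 d.p.)
v1: (1,-2) → rotate → (1.40718,-1.73777) → ×s → (1.48772,-1.83723) → (1.49,-1.84)
v2: (4.5,-4.5) → rotate → (5.36338,-3.42551) → ×s → (5.67036,-3.62158) → (5.67,-3.62)
v3: (5,-4.5) → rotate → (5.85165,-3.31786) → ×s → (6.18658,-3.50776) → (6.19,-3.51)
v4: (4.5,-0.5) → rotate → (4.50211,0.48066) → ×s → (4.75979,0.50817) → (4.76,0.51)
v5: (1.5,2) → rotate → (1.03418,2.27607) → ×s → (1.09337,2.40634) → (1.09,2.41)

Cross-section at z=1.25: (1.49,-1.84) (5.67,-3.62) (6.19,-3.51) (4.76,0.51) (1.09,2.41)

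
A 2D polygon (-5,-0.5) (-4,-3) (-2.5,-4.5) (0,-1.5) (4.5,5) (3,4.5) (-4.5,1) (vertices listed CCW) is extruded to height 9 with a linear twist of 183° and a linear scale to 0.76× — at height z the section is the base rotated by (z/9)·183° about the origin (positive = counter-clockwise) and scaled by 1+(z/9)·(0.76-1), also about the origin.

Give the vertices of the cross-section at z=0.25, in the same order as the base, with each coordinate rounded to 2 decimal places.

Cross-section at z=0.25: (-4.90,-0.93) (-3.69,-3.32) (-2.08,-4.67) (0.13,-1.48) (4.01,5.34) (2.57,4.72) (-4.54,0.59)

t = z/height = 0.25/9 = 0.0277778
s = 1 + (scale-1)·z/height = 1 + (0.76-1)·0.25/9 = 0.993333
θ = twist·z/height = 183°·0.25/9 = 5.0833° = 0.088721 rad
cos θ = 0.996067, sin θ = 0.088605 (intermediates below are computed at full precision and shown rounded to 5 d.p.)
v1: (-5,-0.5) → rotate → (-4.93603,-0.94106) → ×s → (-4.90313,-0.93478) → (-4.90,-0.93)
v2: (-4,-3) → rotate → (-3.71845,-3.34262) → ×s → (-3.69366,-3.32033) → (-3.69,-3.32)
v3: (-2.5,-4.5) → rotate → (-2.09145,-4.70381) → ×s → (-2.07750,-4.67245) → (-2.08,-4.67)
v4: (0,-1.5) → rotate → (0.13291,-1.49410) → ×s → (0.13202,-1.48414) → (0.13,-1.48)
v5: (4.5,5) → rotate → (4.03928,5.37905) → ×s → (4.01235,5.34319) → (4.01,5.34)
v6: (3,4.5) → rotate → (2.58948,4.74811) → ×s → (2.57222,4.71646) → (2.57,4.72)
v7: (-4.5,1) → rotate → (-4.57091,0.59735) → ×s → (-4.54043,0.59336) → (-4.54,0.59)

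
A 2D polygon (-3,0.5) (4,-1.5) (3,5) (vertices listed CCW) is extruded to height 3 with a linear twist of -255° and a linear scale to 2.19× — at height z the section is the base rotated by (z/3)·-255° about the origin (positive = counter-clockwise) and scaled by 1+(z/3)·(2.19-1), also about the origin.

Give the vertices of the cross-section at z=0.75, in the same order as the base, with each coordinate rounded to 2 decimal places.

Cross-section at z=0.75: (-1.14,3.78) (0.55,-5.52) (7.54,-0.62)

t = z/height = 0.75/3 = 0.25
s = 1 + (scale-1)·z/height = 1 + (2.19-1)·0.75/3 = 1.297500
θ = twist·z/height = -255°·0.75/3 = -63.7500° = -1.112647 rad
cos θ = 0.442289, sin θ = -0.896873 (intermediates below are computed at full precision and shown rounded to 5 d.p.)
v1: (-3,0.5) → rotate → (-0.87843,2.91176) → ×s → (-1.13976,3.77801) → (-1.14,3.78)
v2: (4,-1.5) → rotate → (0.42385,-4.25092) → ×s → (0.54994,-5.51557) → (0.55,-5.52)
v3: (3,5) → rotate → (5.81123,-0.47917) → ×s → (7.54007,-0.62173) → (7.54,-0.62)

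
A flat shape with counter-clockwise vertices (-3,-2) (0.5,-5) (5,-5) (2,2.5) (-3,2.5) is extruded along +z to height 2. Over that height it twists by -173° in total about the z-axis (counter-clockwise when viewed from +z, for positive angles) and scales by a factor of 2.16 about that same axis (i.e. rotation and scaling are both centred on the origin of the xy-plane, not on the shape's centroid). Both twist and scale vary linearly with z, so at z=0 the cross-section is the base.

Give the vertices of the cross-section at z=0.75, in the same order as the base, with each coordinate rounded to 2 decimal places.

Cross-section at z=0.75: (-4.43,2.68) (-6.19,-3.70) (-3.45,-9.54) (4.47,-1.08) (1.42,5.42)

t = z/height = 0.75/2 = 0.375
s = 1 + (scale-1)·z/height = 1 + (2.16-1)·0.75/2 = 1.435000
θ = twist·z/height = -173°·0.75/2 = -64.8750° = -1.132282 rad
cos θ = 0.424595, sin θ = -0.905384 (intermediates below are computed at full precision and shown rounded to 5 d.p.)
v1: (-3,-2) → rotate → (-3.08455,1.86696) → ×s → (-4.42633,2.67909) → (-4.43,2.68)
v2: (0.5,-5) → rotate → (-4.31462,-2.57566) → ×s → (-6.19148,-3.69608) → (-6.19,-3.70)
v3: (5,-5) → rotate → (-2.40395,-6.64989) → ×s → (-3.44966,-9.54259) → (-3.45,-9.54)
v4: (2,2.5) → rotate → (3.11265,-0.74928) → ×s → (4.46665,-1.07522) → (4.47,-1.08)
v5: (-3,2.5) → rotate → (0.98968,3.77764) → ×s → (1.42018,5.42091) → (1.42,5.42)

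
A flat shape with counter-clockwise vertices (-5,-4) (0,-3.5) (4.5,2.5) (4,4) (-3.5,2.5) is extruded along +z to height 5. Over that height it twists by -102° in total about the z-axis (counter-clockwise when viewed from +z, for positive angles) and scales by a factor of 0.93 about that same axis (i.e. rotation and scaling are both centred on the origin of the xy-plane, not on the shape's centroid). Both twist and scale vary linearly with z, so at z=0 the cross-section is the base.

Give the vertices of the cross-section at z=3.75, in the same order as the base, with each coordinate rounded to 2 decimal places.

Cross-section at z=3.75: (-4.79,3.72) (-3.22,-0.77) (3.30,-3.59) (4.57,-2.80) (1.53,3.78)

t = z/height = 3.75/5 = 0.75
s = 1 + (scale-1)·z/height = 1 + (0.93-1)·3.75/5 = 0.947500
θ = twist·z/height = -102°·3.75/5 = -76.5000° = -1.335177 rad
cos θ = 0.233445, sin θ = -0.972370 (intermediates below are computed at full precision and shown rounded to 5 d.p.)
v1: (-5,-4) → rotate → (-5.05671,3.92807) → ×s → (-4.79123,3.72184) → (-4.79,3.72)
v2: (0,-3.5) → rotate → (-3.40329,-0.81706) → ×s → (-3.22462,-0.77416) → (-3.22,-0.77)
v3: (4.5,2.5) → rotate → (3.48143,-3.79205) → ×s → (3.29865,-3.59297) → (3.30,-3.59)
v4: (4,4) → rotate → (4.82326,-2.95570) → ×s → (4.57004,-2.80052) → (4.57,-2.80)
v5: (-3.5,2.5) → rotate → (1.61387,3.98691) → ×s → (1.52914,3.77760) → (1.53,3.78)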